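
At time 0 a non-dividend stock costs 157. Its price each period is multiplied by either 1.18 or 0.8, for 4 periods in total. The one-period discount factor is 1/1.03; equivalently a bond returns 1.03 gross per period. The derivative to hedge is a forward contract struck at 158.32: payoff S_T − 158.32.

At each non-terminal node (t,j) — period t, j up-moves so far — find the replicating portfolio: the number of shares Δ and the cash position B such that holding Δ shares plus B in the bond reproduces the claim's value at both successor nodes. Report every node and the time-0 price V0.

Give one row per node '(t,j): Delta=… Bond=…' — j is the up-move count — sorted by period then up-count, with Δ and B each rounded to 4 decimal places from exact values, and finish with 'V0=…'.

(0,0): Delta=1.0000 Bond=-140.6653
(1,0): Delta=1.0000 Bond=-144.8852
(1,1): Delta=1.0000 Bond=-144.8852
(2,0): Delta=1.0000 Bond=-149.2318
(2,1): Delta=1.0000 Bond=-149.2318
(2,2): Delta=1.0000 Bond=-149.2318
(3,0): Delta=1.0000 Bond=-153.7087
(3,1): Delta=1.0000 Bond=-153.7087
(3,2): Delta=1.0000 Bond=-153.7087
(3,3): Delta=1.0000 Bond=-153.7087
V0=16.3347

The replicating-portfolio and risk-neutral prices coincide; use p* = (1.03−0.8)/(1.18−0.8) = 0.6053 for the latter.
At expiry t=4: V(4,0)=-94.0128, V(4,1)=-63.4669, V(4,2)=-18.4116, V(4,3)=48.0448, V(4,4)=146.0681
(3,0): S=80.3840. Δ = (V_up−V_dn)/(S_up−S_dn) = (-63.4669−-94.0128)/(94.8531−64.3072) = 1.0000. V = [p*·-63.4669 + (1−p*)·-94.0128]/1.03 = -73.3247. B = V − Δ·S = -153.7087.
(3,1): S=118.5664. Δ = (V_up−V_dn)/(S_up−S_dn) = (-18.4116−-63.4669)/(139.9084−94.8531) = 1.0000. V = [p*·-18.4116 + (1−p*)·-63.4669]/1.03 = -35.1423. B = V − Δ·S = -153.7087.
(3,2): S=174.8854. Δ = (V_up−V_dn)/(S_up−S_dn) = (48.0448−-18.4116)/(206.3648−139.9084) = 1.0000. V = [p*·48.0448 + (1−p*)·-18.4116]/1.03 = 21.1767. B = V − Δ·S = -153.7087.
(3,3): S=257.9560. Δ = (V_up−V_dn)/(S_up−S_dn) = (146.0681−48.0448)/(304.3881−206.3648) = 1.0000. V = [p*·146.0681 + (1−p*)·48.0448]/1.03 = 104.2473. B = V − Δ·S = -153.7087.
(2,0): S=100.4800. Δ = (V_up−V_dn)/(S_up−S_dn) = (-35.1423−-73.3247)/(118.5664−80.3840) = 1.0000. V = [p*·-35.1423 + (1−p*)·-73.3247]/1.03 = -48.7518. B = V − Δ·S = -149.2318.
(2,1): S=148.2080. Δ = (V_up−V_dn)/(S_up−S_dn) = (21.1767−-35.1423)/(174.8854−118.5664) = 1.0000. V = [p*·21.1767 + (1−p*)·-35.1423]/1.03 = -1.0238. B = V − Δ·S = -149.2318.
(2,2): S=218.6068. Δ = (V_up−V_dn)/(S_up−S_dn) = (104.2473−21.1767)/(257.9560−174.8854) = 1.0000. V = [p*·104.2473 + (1−p*)·21.1767]/1.03 = 69.3750. B = V − Δ·S = -149.2318.
(1,0): S=125.6000. Δ = (V_up−V_dn)/(S_up−S_dn) = (-1.0238−-48.7518)/(148.2080−100.4800) = 1.0000. V = [p*·-1.0238 + (1−p*)·-48.7518]/1.03 = -19.2852. B = V − Δ·S = -144.8852.
(1,1): S=185.2600. Δ = (V_up−V_dn)/(S_up−S_dn) = (69.3750−-1.0238)/(218.6068−148.2080) = 1.0000. V = [p*·69.3750 + (1−p*)·-1.0238]/1.03 = 40.3748. B = V − Δ·S = -144.8852.
(0,0): S=157.0000. Δ = (V_up−V_dn)/(S_up−S_dn) = (40.3748−-19.2852)/(185.2600−125.6000) = 1.0000. V = [p*·40.3748 + (1−p*)·-19.2852]/1.03 = 16.3347. B = V − Δ·S = -140.6653.
Self-financing check: at every node Δ·S+B equals the discounted successor values.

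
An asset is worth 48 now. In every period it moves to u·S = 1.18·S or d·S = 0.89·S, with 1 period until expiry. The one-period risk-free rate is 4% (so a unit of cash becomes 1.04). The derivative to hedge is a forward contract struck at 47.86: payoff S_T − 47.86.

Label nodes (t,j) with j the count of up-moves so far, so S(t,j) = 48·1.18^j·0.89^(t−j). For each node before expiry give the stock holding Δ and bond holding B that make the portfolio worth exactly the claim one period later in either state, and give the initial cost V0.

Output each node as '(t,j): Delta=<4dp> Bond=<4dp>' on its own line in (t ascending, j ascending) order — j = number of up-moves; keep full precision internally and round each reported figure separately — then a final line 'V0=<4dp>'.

(0,0): Delta=1.0000 Bond=-46.0192
V0=1.9808

Since d<R<u, set p* = (R−d)/(u−d) = 0.5172; price each node as the discounted p*-expectation of its children.
Terminal payoffs: V(1,0)=-5.1400, V(1,1)=8.7800
Node (0,0) S=48.0000: V=(p*·8.7800+(1−p*)·-5.1400)/1.04=1.9808; Δ=(8.7800−-5.1400)/(56.6400−42.7200)=1.0000; B=V−Δ·S=-46.0192
Each (Δ,B) replicates both successor values, so the strategy is self-financing and V0 is arbitrage-free.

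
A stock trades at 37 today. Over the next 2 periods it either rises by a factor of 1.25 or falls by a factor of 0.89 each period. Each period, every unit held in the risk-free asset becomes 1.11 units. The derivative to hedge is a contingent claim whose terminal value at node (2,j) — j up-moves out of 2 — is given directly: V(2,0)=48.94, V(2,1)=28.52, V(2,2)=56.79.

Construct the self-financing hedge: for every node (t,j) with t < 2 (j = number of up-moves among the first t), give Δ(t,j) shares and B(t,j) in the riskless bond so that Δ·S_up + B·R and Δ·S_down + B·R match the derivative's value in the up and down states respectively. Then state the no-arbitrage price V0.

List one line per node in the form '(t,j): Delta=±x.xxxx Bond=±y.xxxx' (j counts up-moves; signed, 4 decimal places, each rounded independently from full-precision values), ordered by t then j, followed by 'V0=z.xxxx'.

No-arbitrage ⇒ martingale measure with p* = (R−d)/(u−d) = 0.6111.
At expiry t=2: V(2,0)=48.9400, V(2,1)=28.5200, V(2,2)=56.7900
  t=1,j=0: stock 32.9300 → up 41.1625 (V=28.5200), down 29.3077 (V=48.9400). Price 32.8478; hedge Δ=-1.7225, bond B=89.5701.
  t=1,j=1: stock 46.2500 → up 57.8125 (V=56.7900), down 41.1625 (V=28.5200). Price 41.2578; hedge Δ=1.6979, bond B=-37.2700.
  t=0,j=0: stock 37.0000 → up 46.2500 (V=41.2578), down 32.9300 (V=32.8478). Price 34.2227; hedge Δ=0.6314, bond B=10.8619.
Each (Δ,B) replicates both successor values, so the strategy is self-financing and V0 is arbitrage-free.

(0,0): Delta=0.6314 Bond=10.8619
(1,0): Delta=-1.7225 Bond=89.5701
(1,1): Delta=1.6979 Bond=-37.2700
V0=34.2227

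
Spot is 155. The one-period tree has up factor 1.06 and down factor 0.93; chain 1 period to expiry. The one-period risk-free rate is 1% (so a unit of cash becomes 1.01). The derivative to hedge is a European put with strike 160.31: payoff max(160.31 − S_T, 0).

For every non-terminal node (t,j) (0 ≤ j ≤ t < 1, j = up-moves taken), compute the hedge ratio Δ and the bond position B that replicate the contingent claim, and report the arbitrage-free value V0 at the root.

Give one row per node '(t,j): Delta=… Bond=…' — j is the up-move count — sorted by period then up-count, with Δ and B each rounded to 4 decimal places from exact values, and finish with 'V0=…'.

The replicating-portfolio and risk-neutral prices coincide; use p* = (1.01−0.93)/(1.06−0.93) = 0.6154 for the latter.
Payoff layer (t=1): V(1,0)=16.1600, V(1,1)=0.0000
(0,0): S=155.0000. Δ = (V_up−V_dn)/(S_up−S_dn) = (0.0000−16.1600)/(164.3000−144.1500) = -0.8020. V = [p*·0.0000 + (1−p*)·16.1600]/1.01 = 6.1538. B = V − Δ·S = 130.4615.
Check: Δ(0,0)·S0 + B(0,0) = 6.1538 = V0.

(0,0): Delta=-0.8020 Bond=130.4615
V0=6.1538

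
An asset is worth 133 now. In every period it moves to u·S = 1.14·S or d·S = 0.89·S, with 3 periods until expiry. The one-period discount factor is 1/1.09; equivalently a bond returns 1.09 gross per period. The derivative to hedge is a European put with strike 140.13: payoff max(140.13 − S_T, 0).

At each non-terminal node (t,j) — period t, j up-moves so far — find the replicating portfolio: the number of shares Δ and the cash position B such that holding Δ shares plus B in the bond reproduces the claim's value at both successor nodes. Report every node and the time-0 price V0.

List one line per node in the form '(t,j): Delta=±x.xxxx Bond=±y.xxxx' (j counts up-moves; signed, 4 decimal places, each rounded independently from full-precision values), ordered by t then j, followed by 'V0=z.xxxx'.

(0,0): Delta=-0.1889 Bond=26.8995
(1,0): Delta=-0.6601 Bond=85.0955
(1,1): Delta=-0.0970 Bond=15.3767
(2,0): Delta=-1.0000 Bond=128.5596
(2,1): Delta=-0.5938 Bond=83.8028
(2,2): Delta=0.0000 Bond=0.0000
V0=1.7714

Under the risk-neutral measure, an up-move has probability p* = (R−d)/(u−d) = 0.8000 and values discount at R = 1.09.
At expiry t=3: V(3,0)=46.3691, V(3,1)=20.0318, V(3,2)=0.0000, V(3,3)=0.0000
  t=2,j=0: stock 105.3493 → up 120.0982 (V=20.0318), down 93.7609 (V=46.3691). Price 23.2103; hedge Δ=-1.0000, bond B=128.5596.
  t=2,j=1: stock 134.9418 → up 153.8337 (V=0.0000), down 120.0982 (V=20.0318). Price 3.6756; hedge Δ=-0.5938, bond B=83.8028.
  t=2,j=2: stock 172.8468 → up 197.0454 (V=0.0000), down 153.8337 (V=0.0000). Price 0.0000; hedge Δ=0.0000, bond B=0.0000.
  t=1,j=0: stock 118.3700 → up 134.9418 (V=3.6756), down 105.3493 (V=23.2103). Price 6.9564; hedge Δ=-0.6601, bond B=85.0955.
  t=1,j=1: stock 151.6200 → up 172.8468 (V=0.0000), down 134.9418 (V=3.6756). Price 0.6744; hedge Δ=-0.0970, bond B=15.3767.
  t=0,j=0: stock 133.0000 → up 151.6200 (V=0.6744), down 118.3700 (V=6.9564). Price 1.7714; hedge Δ=-0.1889, bond B=26.8995.
The time-0 hedge costs 1.7714, which is the no-arbitrage price.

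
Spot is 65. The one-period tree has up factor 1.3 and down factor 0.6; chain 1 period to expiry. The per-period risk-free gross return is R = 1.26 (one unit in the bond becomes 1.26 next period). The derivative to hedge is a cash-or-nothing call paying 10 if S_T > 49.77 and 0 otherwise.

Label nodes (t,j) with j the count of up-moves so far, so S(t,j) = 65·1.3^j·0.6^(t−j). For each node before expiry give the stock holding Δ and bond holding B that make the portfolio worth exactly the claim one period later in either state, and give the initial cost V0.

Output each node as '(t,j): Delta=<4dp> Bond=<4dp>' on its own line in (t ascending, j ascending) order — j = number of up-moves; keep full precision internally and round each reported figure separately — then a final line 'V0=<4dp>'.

(0,0): Delta=0.2198 Bond=-6.8027
V0=7.4830

Under the risk-neutral measure, an up-move has probability p* = (R−d)/(u−d) = 0.9429 and values discount at R = 1.26.
At expiry t=1: V(1,0)=0.0000, V(1,1)=10.0000
Node (0,0) S=65.0000: V=(p*·10.0000+(1−p*)·0.0000)/1.26=7.4830; Δ=(10.0000−0.0000)/(84.5000−39.0000)=0.2198; B=V−Δ·S=-6.8027
Root portfolio cost Δ·65+B reproduces V0=7.4830.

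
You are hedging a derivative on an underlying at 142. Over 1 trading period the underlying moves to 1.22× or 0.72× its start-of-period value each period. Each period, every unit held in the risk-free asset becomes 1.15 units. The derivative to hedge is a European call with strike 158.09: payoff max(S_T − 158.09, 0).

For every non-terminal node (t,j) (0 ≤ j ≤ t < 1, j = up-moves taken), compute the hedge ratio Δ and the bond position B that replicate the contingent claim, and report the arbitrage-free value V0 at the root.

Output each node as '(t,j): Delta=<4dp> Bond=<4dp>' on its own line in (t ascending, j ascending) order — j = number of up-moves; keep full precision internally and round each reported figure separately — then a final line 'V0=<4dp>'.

The replicating-portfolio and risk-neutral prices coincide; use p* = (1.15−0.72)/(1.22−0.72) = 0.8600 for the latter.
Payoff layer (t=1): V(1,0)=0.0000, V(1,1)=15.1500
Node (0,0) S=142.0000: V=(p*·15.1500+(1−p*)·0.0000)/1.15=11.3296; Δ=(15.1500−0.0000)/(173.2400−102.2400)=0.2134; B=V−Δ·S=-18.9704
Self-financing check: at every node Δ·S+B equals the discounted successor values.

(0,0): Delta=0.2134 Bond=-18.9704
V0=11.3296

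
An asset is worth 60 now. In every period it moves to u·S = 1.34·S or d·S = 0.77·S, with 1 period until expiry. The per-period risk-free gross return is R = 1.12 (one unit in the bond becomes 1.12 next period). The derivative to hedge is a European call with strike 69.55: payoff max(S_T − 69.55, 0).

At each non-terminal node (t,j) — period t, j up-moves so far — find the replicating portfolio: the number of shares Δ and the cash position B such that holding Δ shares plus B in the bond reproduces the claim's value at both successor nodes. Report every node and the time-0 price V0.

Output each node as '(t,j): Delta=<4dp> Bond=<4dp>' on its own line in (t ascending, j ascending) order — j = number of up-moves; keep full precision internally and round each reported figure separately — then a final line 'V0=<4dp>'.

No-arbitrage ⇒ martingale measure with p* = (R−d)/(u−d) = 0.6140.
Terminal payoffs: V(1,0)=0.0000, V(1,1)=10.8500
  t=0,j=0: stock 60.0000 → up 80.4000 (V=10.8500), down 46.2000 (V=0.0000). Price 5.9485; hedge Δ=0.3173, bond B=-13.0866.
Check: Δ(0,0)·S0 + B(0,0) = 5.9485 = V0.

(0,0): Delta=0.3173 Bond=-13.0866
V0=5.9485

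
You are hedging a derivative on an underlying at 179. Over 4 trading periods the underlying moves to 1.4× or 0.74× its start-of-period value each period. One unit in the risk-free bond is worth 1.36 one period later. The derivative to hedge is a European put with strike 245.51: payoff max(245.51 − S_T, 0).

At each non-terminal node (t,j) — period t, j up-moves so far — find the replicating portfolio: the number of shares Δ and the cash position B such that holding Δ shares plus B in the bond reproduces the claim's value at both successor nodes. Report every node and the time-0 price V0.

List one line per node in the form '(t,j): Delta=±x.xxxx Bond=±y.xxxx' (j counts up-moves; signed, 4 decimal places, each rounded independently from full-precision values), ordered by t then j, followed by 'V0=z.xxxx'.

(0,0): Delta=-0.0320 Bond=6.0704
(1,0): Delta=-0.3562 Bond=51.2023
(1,1): Delta=-0.0210 Bond=5.4850
(2,0): Delta=-1.0000 Bond=132.7368
(2,1): Delta=-0.3343 Bond=65.5640
(2,2): Delta=-0.0103 Bond=3.7109
(3,0): Delta=-1.0000 Bond=180.5221
(3,1): Delta=-1.0000 Bond=180.5221
(3,2): Delta=-0.3116 Bond=83.2732
(3,3): Delta=0.0000 Bond=0.0000
V0=0.3395

No-arbitrage ⇒ martingale measure with p* = (R−d)/(u−d) = 0.9394.
Terminal payoffs: V(4,0)=191.8340, V(4,1)=143.9609, V(4,2)=53.3900, V(4,3)=0.0000, V(4,4)=0.0000
(3,0): S=72.5351. Δ = (V_up−V_dn)/(S_up−S_dn) = (143.9609−191.8340)/(101.5491−53.6760) = -1.0000. V = [p*·143.9609 + (1−p*)·191.8340]/1.36 = 107.9870. B = V − Δ·S = 180.5221.
(3,1): S=137.2286. Δ = (V_up−V_dn)/(S_up−S_dn) = (53.3900−143.9609)/(192.1200−101.5491) = -1.0000. V = [p*·53.3900 + (1−p*)·143.9609]/1.36 = 43.2935. B = V − Δ·S = 180.5221.
(3,2): S=259.6216. Δ = (V_up−V_dn)/(S_up−S_dn) = (0.0000−53.3900)/(363.4702−192.1200) = -0.3116. V = [p*·0.0000 + (1−p*)·53.3900]/1.36 = 2.3792. B = V − Δ·S = 83.2732.
(3,3): S=491.1760. Δ = (V_up−V_dn)/(S_up−S_dn) = (0.0000−0.0000)/(687.6464−363.4702) = 0.0000. V = [p*·0.0000 + (1−p*)·0.0000]/1.36 = 0.0000. B = V − Δ·S = 0.0000.
(2,0): S=98.0204. Δ = (V_up−V_dn)/(S_up−S_dn) = (43.2935−107.9870)/(137.2286−72.5351) = -1.0000. V = [p*·43.2935 + (1−p*)·107.9870]/1.36 = 34.7164. B = V − Δ·S = 132.7368.
(2,1): S=185.4440. Δ = (V_up−V_dn)/(S_up−S_dn) = (2.3792−43.2935)/(259.6216−137.2286) = -0.3343. V = [p*·2.3792 + (1−p*)·43.2935]/1.36 = 3.5727. B = V − Δ·S = 65.5640.
(2,2): S=350.8400. Δ = (V_up−V_dn)/(S_up−S_dn) = (0.0000−2.3792)/(491.1760−259.6216) = -0.0103. V = [p*·0.0000 + (1−p*)·2.3792]/1.36 = 0.1060. B = V − Δ·S = 3.7109.
(1,0): S=132.4600. Δ = (V_up−V_dn)/(S_up−S_dn) = (3.5727−34.7164)/(185.4440−98.0204) = -0.3562. V = [p*·3.5727 + (1−p*)·34.7164]/1.36 = 4.0149. B = V − Δ·S = 51.2023.
(1,1): S=250.6000. Δ = (V_up−V_dn)/(S_up−S_dn) = (0.1060−3.5727)/(350.8400−185.4440) = -0.0210. V = [p*·0.1060 + (1−p*)·3.5727]/1.36 = 0.2324. B = V − Δ·S = 5.4850.
(0,0): S=179.0000. Δ = (V_up−V_dn)/(S_up−S_dn) = (0.2324−4.0149)/(250.6000−132.4600) = -0.0320. V = [p*·0.2324 + (1−p*)·4.0149]/1.36 = 0.3395. B = V − Δ·S = 6.0704.
The time-0 hedge costs 0.3395, which is the no-arbitrage price.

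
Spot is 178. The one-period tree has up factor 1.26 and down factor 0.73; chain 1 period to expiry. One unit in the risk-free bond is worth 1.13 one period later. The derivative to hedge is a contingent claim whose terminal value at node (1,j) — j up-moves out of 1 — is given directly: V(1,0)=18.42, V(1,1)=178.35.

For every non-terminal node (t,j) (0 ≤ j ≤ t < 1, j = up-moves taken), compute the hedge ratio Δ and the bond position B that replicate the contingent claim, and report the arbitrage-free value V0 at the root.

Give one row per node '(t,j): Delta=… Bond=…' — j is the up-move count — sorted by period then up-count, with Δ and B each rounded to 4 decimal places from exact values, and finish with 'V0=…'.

Since d<R<u, set p* = (R−d)/(u−d) = 0.7547; price each node as the discounted p*-expectation of its children.
Terminal values V(1,·): V(1,0)=18.4200, V(1,1)=178.3500
(0,0): S=178.0000. Δ = (V_up−V_dn)/(S_up−S_dn) = (178.3500−18.4200)/(224.2800−129.9400) = 1.6953. V = [p*·178.3500 + (1−p*)·18.4200]/1.13 = 123.1167. B = V − Δ·S = -178.6380.
Each (Δ,B) replicates both successor values, so the strategy is self-financing and V0 is arbitrage-free.

(0,0): Delta=1.6953 Bond=-178.6380
V0=123.1167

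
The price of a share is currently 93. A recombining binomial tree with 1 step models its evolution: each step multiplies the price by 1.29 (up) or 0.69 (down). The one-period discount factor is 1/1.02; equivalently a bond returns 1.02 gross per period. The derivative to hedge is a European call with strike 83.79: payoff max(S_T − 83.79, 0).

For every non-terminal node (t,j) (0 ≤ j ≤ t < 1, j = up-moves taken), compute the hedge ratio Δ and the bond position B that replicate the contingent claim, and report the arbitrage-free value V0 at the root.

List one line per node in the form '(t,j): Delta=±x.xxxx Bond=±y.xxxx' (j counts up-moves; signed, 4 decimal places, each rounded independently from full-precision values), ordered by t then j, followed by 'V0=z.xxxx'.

Under the risk-neutral measure, an up-move has probability p* = (R−d)/(u−d) = 0.5500 and values discount at R = 1.02.
Payoff layer (t=1): V(1,0)=0.0000, V(1,1)=36.1800
(0,0): S=93.0000. Δ = (V_up−V_dn)/(S_up−S_dn) = (36.1800−0.0000)/(119.9700−64.1700) = 0.6484. V = [p*·36.1800 + (1−p*)·0.0000]/1.02 = 19.5088. B = V − Δ·S = -40.7912.
The time-0 hedge costs 19.5088, which is the no-arbitrage price.

(0,0): Delta=0.6484 Bond=-40.7912
V0=19.5088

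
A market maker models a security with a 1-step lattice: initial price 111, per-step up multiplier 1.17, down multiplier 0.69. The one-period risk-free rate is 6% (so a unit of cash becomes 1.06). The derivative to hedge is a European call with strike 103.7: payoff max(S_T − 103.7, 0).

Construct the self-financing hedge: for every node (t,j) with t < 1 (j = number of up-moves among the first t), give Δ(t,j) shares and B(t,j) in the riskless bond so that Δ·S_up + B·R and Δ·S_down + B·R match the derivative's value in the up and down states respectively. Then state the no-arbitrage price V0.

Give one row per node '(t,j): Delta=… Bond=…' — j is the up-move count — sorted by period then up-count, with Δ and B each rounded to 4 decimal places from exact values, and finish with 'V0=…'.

No-arbitrage ⇒ martingale measure with p* = (R−d)/(u−d) = 0.7708.
Terminal payoffs: V(1,0)=0.0000, V(1,1)=26.1700
  t=0,j=0: stock 111.0000 → up 129.8700 (V=26.1700), down 76.5900 (V=0.0000). Price 19.0309; hedge Δ=0.4912, bond B=-35.4900.
Each (Δ,B) replicates both successor values, so the strategy is self-financing and V0 is arbitrage-free.

(0,0): Delta=0.4912 Bond=-35.4900
V0=19.0309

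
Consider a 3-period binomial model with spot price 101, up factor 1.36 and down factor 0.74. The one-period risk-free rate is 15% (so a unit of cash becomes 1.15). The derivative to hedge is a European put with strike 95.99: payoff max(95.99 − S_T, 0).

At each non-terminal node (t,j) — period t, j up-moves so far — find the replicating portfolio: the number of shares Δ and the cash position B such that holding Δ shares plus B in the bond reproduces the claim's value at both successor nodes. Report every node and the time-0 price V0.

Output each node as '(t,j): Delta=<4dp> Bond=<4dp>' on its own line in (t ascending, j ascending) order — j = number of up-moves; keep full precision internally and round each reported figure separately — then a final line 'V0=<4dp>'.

No-arbitrage ⇒ martingale measure with p* = (R−d)/(u−d) = 0.6613.
Terminal values V(3,·): V(3,0)=55.0624, V(3,1)=20.7717, V(3,2)=0.0000, V(3,3)=0.0000
Node (2,0) S=55.3076: V=(p*·20.7717+(1−p*)·55.0624)/1.15=28.1620; Δ=(20.7717−55.0624)/(75.2183−40.9276)=-1.0000; B=V−Δ·S=83.4696
Node (2,1) S=101.6464: V=(p*·0.0000+(1−p*)·20.7717)/1.15=6.1179; Δ=(0.0000−20.7717)/(138.2391−75.2183)=-0.3296; B=V−Δ·S=39.6206
Node (2,2) S=186.8096: V=(p*·0.0000+(1−p*)·0.0000)/1.15=0.0000; Δ=(0.0000−0.0000)/(254.0611−138.2391)=0.0000; B=V−Δ·S=0.0000
Node (1,0) S=74.7400: V=(p*·6.1179+(1−p*)·28.1620)/1.15=11.8125; Δ=(6.1179−28.1620)/(101.6464−55.3076)=-0.4757; B=V−Δ·S=47.3675
Node (1,1) S=137.3600: V=(p*·0.0000+(1−p*)·6.1179)/1.15=1.8019; Δ=(0.0000−6.1179)/(186.8096−101.6464)=-0.0718; B=V−Δ·S=11.6695
Node (0,0) S=101.0000: V=(p*·1.8019+(1−p*)·11.8125)/1.15=4.5153; Δ=(1.8019−11.8125)/(137.3600−74.7400)=-0.1599; B=V−Δ·S=20.6615
Each (Δ,B) replicates both successor values, so the strategy is self-financing and V0 is arbitrage-free.

(0,0): Delta=-0.1599 Bond=20.6615
(1,0): Delta=-0.4757 Bond=47.3675
(1,1): Delta=-0.0718 Bond=11.6695
(2,0): Delta=-1.0000 Bond=83.4696
(2,1): Delta=-0.3296 Bond=39.6206
(2,2): Delta=0.0000 Bond=0.0000
V0=4.5153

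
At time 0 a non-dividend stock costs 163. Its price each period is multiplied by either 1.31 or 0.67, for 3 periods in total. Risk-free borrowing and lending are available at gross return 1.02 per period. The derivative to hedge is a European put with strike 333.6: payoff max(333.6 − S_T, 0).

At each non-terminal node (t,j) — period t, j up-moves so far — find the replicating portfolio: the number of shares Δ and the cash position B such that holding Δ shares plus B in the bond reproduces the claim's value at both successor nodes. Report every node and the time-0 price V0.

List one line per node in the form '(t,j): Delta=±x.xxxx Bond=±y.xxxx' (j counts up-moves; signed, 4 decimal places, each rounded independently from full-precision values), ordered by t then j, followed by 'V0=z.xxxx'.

(0,0): Delta=-0.9095 Bond=304.6702
(1,0): Delta=-1.0000 Bond=320.6459
(1,1): Delta=-0.8712 Bond=302.5754
(2,0): Delta=-1.0000 Bond=327.0588
(2,1): Delta=-1.0000 Bond=327.0588
(2,2): Delta=-0.8166 Bond=293.3548
V0=156.4199

Under the risk-neutral measure, an up-move has probability p* = (R−d)/(u−d) = 0.5469 and values discount at R = 1.02.
Terminal payoffs: V(3,0)=284.5756, V(3,1)=237.7464, V(3,2)=146.1847, V(3,3)=0.0000
Node (2,0) S=73.1707: V=(p*·237.7464+(1−p*)·284.5756)/1.02=253.8881; Δ=(237.7464−284.5756)/(95.8536−49.0244)=-1.0000; B=V−Δ·S=327.0588
Node (2,1) S=143.0651: V=(p*·146.1847+(1−p*)·237.7464)/1.02=183.9937; Δ=(146.1847−237.7464)/(187.4153−95.8536)=-1.0000; B=V−Δ·S=327.0588
Node (2,2) S=279.7243: V=(p*·0.0000+(1−p*)·146.1847)/1.02=64.9411; Δ=(0.0000−146.1847)/(366.4388−187.4153)=-0.8166; B=V−Δ·S=293.3548
Node (1,0) S=109.2100: V=(p*·183.9937+(1−p*)·253.8881)/1.02=211.4359; Δ=(183.9937−253.8881)/(143.0651−73.1707)=-1.0000; B=V−Δ·S=320.6459
Node (1,1) S=213.5300: V=(p*·64.9411+(1−p*)·183.9937)/1.02=116.5557; Δ=(64.9411−183.9937)/(279.7243−143.0651)=-0.8712; B=V−Δ·S=302.5754
Node (0,0) S=163.0000: V=(p*·116.5557+(1−p*)·211.4359)/1.02=156.4199; Δ=(116.5557−211.4359)/(213.5300−109.2100)=-0.9095; B=V−Δ·S=304.6702
Check: Δ(0,0)·S0 + B(0,0) = 156.4199 = V0.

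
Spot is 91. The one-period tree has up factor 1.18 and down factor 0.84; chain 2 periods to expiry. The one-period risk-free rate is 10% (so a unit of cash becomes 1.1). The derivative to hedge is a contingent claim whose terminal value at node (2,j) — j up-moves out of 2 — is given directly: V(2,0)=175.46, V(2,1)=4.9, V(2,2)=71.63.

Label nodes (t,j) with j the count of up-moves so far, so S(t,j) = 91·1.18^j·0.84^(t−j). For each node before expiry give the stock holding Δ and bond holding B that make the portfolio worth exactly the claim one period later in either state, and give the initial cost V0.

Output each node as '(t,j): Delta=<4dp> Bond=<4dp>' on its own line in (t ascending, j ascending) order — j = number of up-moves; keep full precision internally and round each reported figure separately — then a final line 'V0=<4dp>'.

(0,0): Delta=0.3202 Bond=14.9666
(1,0): Delta=-6.5626 Bond=542.5850
(1,1): Delta=1.8278 Bond=-145.4203
V0=44.1031

Under the risk-neutral measure, an up-move has probability p* = (R−d)/(u−d) = 0.7647 and values discount at R = 1.1.
At expiry t=2: V(2,0)=175.4600, V(2,1)=4.9000, V(2,2)=71.6300
Node (1,0) S=76.4400: V=(p*·4.9000+(1−p*)·175.4600)/1.1=40.9380; Δ=(4.9000−175.4600)/(90.1992−64.2096)=-6.5626; B=V−Δ·S=542.5850
Node (1,1) S=107.3800: V=(p*·71.6300+(1−p*)·4.9000)/1.1=50.8444; Δ=(71.6300−4.9000)/(126.7084−90.1992)=1.8278; B=V−Δ·S=-145.4203
Node (0,0) S=91.0000: V=(p*·50.8444+(1−p*)·40.9380)/1.1=44.1031; Δ=(50.8444−40.9380)/(107.3800−76.4400)=0.3202; B=V−Δ·S=14.9666
Root portfolio cost Δ·91+B reproduces V0=44.1031.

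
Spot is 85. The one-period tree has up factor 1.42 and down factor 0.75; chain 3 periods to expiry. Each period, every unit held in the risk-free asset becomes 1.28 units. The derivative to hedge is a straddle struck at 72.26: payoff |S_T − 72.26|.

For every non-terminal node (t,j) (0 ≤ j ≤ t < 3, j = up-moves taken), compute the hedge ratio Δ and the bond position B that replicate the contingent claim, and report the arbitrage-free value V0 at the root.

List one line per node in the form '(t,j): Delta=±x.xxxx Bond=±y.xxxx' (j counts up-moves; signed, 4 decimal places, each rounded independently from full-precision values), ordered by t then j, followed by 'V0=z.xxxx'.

Since d<R<u, set p* = (R−d)/(u−d) = 0.7910; price each node as the discounted p*-expectation of its children.
Payoff layer (t=3): V(3,0)=36.4006, V(3,1)=4.3663, V(3,2)=56.2855, V(3,3)=171.1195
(2,0): S=47.8125. Δ = (V_up−V_dn)/(S_up−S_dn) = (4.3663−36.4006)/(67.8937−35.8594) = -1.0000. V = [p*·4.3663 + (1−p*)·36.4006]/1.28 = 8.6406. B = V − Δ·S = 56.4531.
(2,1): S=90.5250. Δ = (V_up−V_dn)/(S_up−S_dn) = (56.2855−4.3663)/(128.5455−67.8937) = 0.8560. V = [p*·56.2855 + (1−p*)·4.3663]/1.28 = 35.4974. B = V − Δ·S = -41.9940.
(2,2): S=171.3940. Δ = (V_up−V_dn)/(S_up−S_dn) = (171.1195−56.2855)/(243.3795−128.5455) = 1.0000. V = [p*·171.1195 + (1−p*)·56.2855]/1.28 = 114.9409. B = V − Δ·S = -56.4531.
(1,0): S=63.7500. Δ = (V_up−V_dn)/(S_up−S_dn) = (35.4974−8.6406)/(90.5250−47.8125) = 0.6288. V = [p*·35.4974 + (1−p*)·8.6406]/1.28 = 23.3481. B = V − Δ·S = -16.7367.
(1,1): S=120.7000. Δ = (V_up−V_dn)/(S_up−S_dn) = (114.9409−35.4974)/(171.3940−90.5250) = 0.9824. V = [p*·114.9409 + (1−p*)·35.4974]/1.28 = 76.8287. B = V − Δ·S = -41.7436.
(0,0): S=85.0000. Δ = (V_up−V_dn)/(S_up−S_dn) = (76.8287−23.3481)/(120.7000−63.7500) = 0.9391. V = [p*·76.8287 + (1−p*)·23.3481]/1.28 = 51.2919. B = V − Δ·S = -28.5299.
Each (Δ,B) replicates both successor values, so the strategy is self-financing and V0 is arbitrage-free.

(0,0): Delta=0.9391 Bond=-28.5299
(1,0): Delta=0.6288 Bond=-16.7367
(1,1): Delta=0.9824 Bond=-41.7436
(2,0): Delta=-1.0000 Bond=56.4531
(2,1): Delta=0.8560 Bond=-41.9940
(2,2): Delta=1.0000 Bond=-56.4531
V0=51.2919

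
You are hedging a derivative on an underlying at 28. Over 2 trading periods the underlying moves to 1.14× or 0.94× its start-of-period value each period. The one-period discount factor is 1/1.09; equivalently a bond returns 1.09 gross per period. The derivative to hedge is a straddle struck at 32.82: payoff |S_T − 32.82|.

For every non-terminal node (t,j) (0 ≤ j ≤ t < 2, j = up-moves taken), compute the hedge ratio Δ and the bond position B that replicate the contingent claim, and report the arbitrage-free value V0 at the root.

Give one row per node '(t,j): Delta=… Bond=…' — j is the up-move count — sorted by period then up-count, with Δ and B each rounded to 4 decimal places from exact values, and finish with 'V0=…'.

(0,0): Delta=-0.1230 Bond=6.4472
(1,0): Delta=-1.0000 Bond=30.1101
(1,1): Delta=0.1180 Bond=-0.6667
V0=3.0032

Since d<R<u, set p* = (R−d)/(u−d) = 0.7500; price each node as the discounted p*-expectation of its children.
Payoff layer (t=2): V(2,0)=8.0792, V(2,1)=2.8152, V(2,2)=3.5688
(1,0): S=26.3200. Δ = (V_up−V_dn)/(S_up−S_dn) = (2.8152−8.0792)/(30.0048−24.7408) = -1.0000. V = [p*·2.8152 + (1−p*)·8.0792]/1.09 = 3.7901. B = V − Δ·S = 30.1101.
(1,1): S=31.9200. Δ = (V_up−V_dn)/(S_up−S_dn) = (3.5688−2.8152)/(36.3888−30.0048) = 0.1180. V = [p*·3.5688 + (1−p*)·2.8152]/1.09 = 3.1013. B = V − Δ·S = -0.6667.
(0,0): S=28.0000. Δ = (V_up−V_dn)/(S_up−S_dn) = (3.1013−3.7901)/(31.9200−26.3200) = -0.1230. V = [p*·3.1013 + (1−p*)·3.7901]/1.09 = 3.0032. B = V − Δ·S = 6.4472.
The time-0 hedge costs 3.0032, which is the no-arbitrage price.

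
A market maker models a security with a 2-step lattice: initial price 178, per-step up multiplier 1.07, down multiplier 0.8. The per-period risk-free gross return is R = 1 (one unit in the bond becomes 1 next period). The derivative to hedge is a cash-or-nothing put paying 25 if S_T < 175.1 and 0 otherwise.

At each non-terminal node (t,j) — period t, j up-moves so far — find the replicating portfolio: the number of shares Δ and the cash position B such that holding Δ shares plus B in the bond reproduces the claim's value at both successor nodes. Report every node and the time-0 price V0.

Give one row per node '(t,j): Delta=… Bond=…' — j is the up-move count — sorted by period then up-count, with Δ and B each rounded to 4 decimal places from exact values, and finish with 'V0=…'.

Under the risk-neutral measure, an up-move has probability p* = (R−d)/(u−d) = 0.7407 and values discount at R = 1.
At expiry t=2: V(2,0)=25.0000, V(2,1)=25.0000, V(2,2)=0.0000
(1,0): S=142.4000. Δ = (V_up−V_dn)/(S_up−S_dn) = (25.0000−25.0000)/(152.3680−113.9200) = 0.0000. V = [p*·25.0000 + (1−p*)·25.0000]/1 = 25.0000. B = V − Δ·S = 25.0000.
(1,1): S=190.4600. Δ = (V_up−V_dn)/(S_up−S_dn) = (0.0000−25.0000)/(203.7922−152.3680) = -0.4862. V = [p*·0.0000 + (1−p*)·25.0000]/1 = 6.4815. B = V − Δ·S = 99.0741.
(0,0): S=178.0000. Δ = (V_up−V_dn)/(S_up−S_dn) = (6.4815−25.0000)/(190.4600−142.4000) = -0.3853. V = [p*·6.4815 + (1−p*)·25.0000]/1 = 11.2826. B = V − Δ·S = 79.8697.
Each (Δ,B) replicates both successor values, so the strategy is self-financing and V0 is arbitrage-free.

(0,0): Delta=-0.3853 Bond=79.8697
(1,0): Delta=0.0000 Bond=25.0000
(1,1): Delta=-0.4862 Bond=99.0741
V0=11.2826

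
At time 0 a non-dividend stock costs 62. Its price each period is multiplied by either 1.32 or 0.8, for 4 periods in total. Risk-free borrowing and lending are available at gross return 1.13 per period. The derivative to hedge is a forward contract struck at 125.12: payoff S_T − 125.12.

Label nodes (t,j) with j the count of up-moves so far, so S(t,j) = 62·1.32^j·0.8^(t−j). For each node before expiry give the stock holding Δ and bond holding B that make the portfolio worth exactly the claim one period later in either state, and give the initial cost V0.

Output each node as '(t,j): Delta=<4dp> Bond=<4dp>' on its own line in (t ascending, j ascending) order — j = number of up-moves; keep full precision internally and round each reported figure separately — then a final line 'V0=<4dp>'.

The replicating-portfolio and risk-neutral prices coincide; use p* = (1.13−0.8)/(1.32−0.8) = 0.6346 for the latter.
At expiry t=4: V(4,0)=-99.7248, V(4,1)=-83.2179, V(4,2)=-55.9816, V(4,3)=-11.0416, V(4,4)=63.1094
(3,0): S=31.7440. Δ = (V_up−V_dn)/(S_up−S_dn) = (-83.2179−-99.7248)/(41.9021−25.3952) = 1.0000. V = [p*·-83.2179 + (1−p*)·-99.7248]/1.13 = -78.9817. B = V − Δ·S = -110.7257.
(3,1): S=52.3776. Δ = (V_up−V_dn)/(S_up−S_dn) = (-55.9816−-83.2179)/(69.1384−41.9021) = 1.0000. V = [p*·-55.9816 + (1−p*)·-83.2179]/1.13 = -58.3481. B = V − Δ·S = -110.7257.
(3,2): S=86.4230. Δ = (V_up−V_dn)/(S_up−S_dn) = (-11.0416−-55.9816)/(114.0784−69.1384) = 1.0000. V = [p*·-11.0416 + (1−p*)·-55.9816]/1.13 = -24.3026. B = V − Δ·S = -110.7257.
(3,3): S=142.5980. Δ = (V_up−V_dn)/(S_up−S_dn) = (63.1094−-11.0416)/(188.2294−114.0784) = 1.0000. V = [p*·63.1094 + (1−p*)·-11.0416]/1.13 = 31.8724. B = V − Δ·S = -110.7257.
(2,0): S=39.6800. Δ = (V_up−V_dn)/(S_up−S_dn) = (-58.3481−-78.9817)/(52.3776−31.7440) = 1.0000. V = [p*·-58.3481 + (1−p*)·-78.9817]/1.13 = -58.3073. B = V − Δ·S = -97.9873.
(2,1): S=65.4720. Δ = (V_up−V_dn)/(S_up−S_dn) = (-24.3026−-58.3481)/(86.4230−52.3776) = 1.0000. V = [p*·-24.3026 + (1−p*)·-58.3481]/1.13 = -32.5153. B = V − Δ·S = -97.9873.
(2,2): S=108.0288. Δ = (V_up−V_dn)/(S_up−S_dn) = (31.8724−-24.3026)/(142.5980−86.4230) = 1.0000. V = [p*·31.8724 + (1−p*)·-24.3026]/1.13 = 10.0415. B = V − Δ·S = -97.9873.
(1,0): S=49.6000. Δ = (V_up−V_dn)/(S_up−S_dn) = (-32.5153−-58.3073)/(65.4720−39.6800) = 1.0000. V = [p*·-32.5153 + (1−p*)·-58.3073]/1.13 = -37.1144. B = V − Δ·S = -86.7144.
(1,1): S=81.8400. Δ = (V_up−V_dn)/(S_up−S_dn) = (10.0415−-32.5153)/(108.0288−65.4720) = 1.0000. V = [p*·10.0415 + (1−p*)·-32.5153]/1.13 = -4.8744. B = V − Δ·S = -86.7144.
(0,0): S=62.0000. Δ = (V_up−V_dn)/(S_up−S_dn) = (-4.8744−-37.1144)/(81.8400−49.6000) = 1.0000. V = [p*·-4.8744 + (1−p*)·-37.1144]/1.13 = -14.7384. B = V − Δ·S = -76.7384.
Self-financing check: at every node Δ·S+B equals the discounted successor values.

(0,0): Delta=1.0000 Bond=-76.7384
(1,0): Delta=1.0000 Bond=-86.7144
(1,1): Delta=1.0000 Bond=-86.7144
(2,0): Delta=1.0000 Bond=-97.9873
(2,1): Delta=1.0000 Bond=-97.9873
(2,2): Delta=1.0000 Bond=-97.9873
(3,0): Delta=1.0000 Bond=-110.7257
(3,1): Delta=1.0000 Bond=-110.7257
(3,2): Delta=1.0000 Bond=-110.7257
(3,3): Delta=1.0000 Bond=-110.7257
V0=-14.7384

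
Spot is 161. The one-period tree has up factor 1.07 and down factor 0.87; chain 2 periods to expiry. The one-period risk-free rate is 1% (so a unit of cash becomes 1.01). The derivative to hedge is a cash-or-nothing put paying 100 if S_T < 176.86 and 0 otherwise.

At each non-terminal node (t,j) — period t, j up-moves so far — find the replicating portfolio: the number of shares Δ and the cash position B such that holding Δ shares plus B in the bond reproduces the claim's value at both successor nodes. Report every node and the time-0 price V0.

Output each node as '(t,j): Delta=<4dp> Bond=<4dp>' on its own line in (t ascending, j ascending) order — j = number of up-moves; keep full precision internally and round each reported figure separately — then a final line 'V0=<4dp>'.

(0,0): Delta=-2.1524 Bond=396.5298
(1,0): Delta=0.0000 Bond=99.0099
(1,1): Delta=-2.9024 Bond=529.7030
V0=49.9951

Since d<R<u, set p* = (R−d)/(u−d) = 0.7000; price each node as the discounted p*-expectation of its children.
Terminal payoffs: V(2,0)=100.0000, V(2,1)=100.0000, V(2,2)=0.0000
Node (1,0) S=140.0700: V=(p*·100.0000+(1−p*)·100.0000)/1.01=99.0099; Δ=(100.0000−100.0000)/(149.8749−121.8609)=0.0000; B=V−Δ·S=99.0099
Node (1,1) S=172.2700: V=(p*·0.0000+(1−p*)·100.0000)/1.01=29.7030; Δ=(0.0000−100.0000)/(184.3289−149.8749)=-2.9024; B=V−Δ·S=529.7030
Node (0,0) S=161.0000: V=(p*·29.7030+(1−p*)·99.0099)/1.01=49.9951; Δ=(29.7030−99.0099)/(172.2700−140.0700)=-2.1524; B=V−Δ·S=396.5298
Each (Δ,B) replicates both successor values, so the strategy is self-financing and V0 is arbitrage-free.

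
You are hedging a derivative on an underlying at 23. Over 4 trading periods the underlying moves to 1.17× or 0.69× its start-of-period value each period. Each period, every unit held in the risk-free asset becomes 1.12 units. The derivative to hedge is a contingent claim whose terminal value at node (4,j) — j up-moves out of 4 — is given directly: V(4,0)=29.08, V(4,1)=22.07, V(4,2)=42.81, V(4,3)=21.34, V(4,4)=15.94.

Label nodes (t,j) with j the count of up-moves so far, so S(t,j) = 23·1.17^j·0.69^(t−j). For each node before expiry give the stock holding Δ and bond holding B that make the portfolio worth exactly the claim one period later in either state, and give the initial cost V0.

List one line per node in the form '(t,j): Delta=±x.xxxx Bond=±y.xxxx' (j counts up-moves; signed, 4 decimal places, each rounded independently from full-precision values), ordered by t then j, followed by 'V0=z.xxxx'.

Since d<R<u, set p* = (R−d)/(u−d) = 0.8958; price each node as the discounted p*-expectation of its children.
At expiry t=4: V(4,0)=29.0800, V(4,1)=22.0700, V(4,2)=42.8100, V(4,3)=21.3400, V(4,4)=15.9400
Node (3,0) S=7.5557: V=(p*·22.0700+(1−p*)·29.0800)/1.12=20.3573; Δ=(22.0700−29.0800)/(8.8402−5.2134)=-1.9329; B=V−Δ·S=34.9615
Node (3,1) S=12.8119: V=(p*·42.8100+(1−p*)·22.0700)/1.12=36.2943; Δ=(42.8100−22.0700)/(14.9899−8.8402)=3.3725; B=V−Δ·S=-6.9141
Node (3,2) S=21.7244: V=(p*·21.3400+(1−p*)·42.8100)/1.12=21.0504; Δ=(21.3400−42.8100)/(25.4176−14.9899)=-2.0589; B=V−Δ·S=65.7796
Node (3,3) S=36.8371: V=(p*·15.9400+(1−p*)·21.3400)/1.12=14.7344; Δ=(15.9400−21.3400)/(43.0994−25.4176)=-0.3054; B=V−Δ·S=25.9844
Node (2,0) S=10.9503: V=(p*·36.2943+(1−p*)·20.3573)/1.12=30.9234; Δ=(36.2943−20.3573)/(12.8119−7.5557)=3.0321; B=V−Δ·S=-2.2786
Node (2,1) S=18.5679: V=(p*·21.0504+(1−p*)·36.2943)/1.12=20.2128; Δ=(21.0504−36.2943)/(21.7244−12.8119)=-1.7104; B=V−Δ·S=51.9708
Node (2,2) S=31.4847: V=(p*·14.7344+(1−p*)·21.0504)/1.12=13.7431; Δ=(14.7344−21.0504)/(36.8371−21.7244)=-0.4179; B=V−Δ·S=26.9015
Node (1,0) S=15.8700: V=(p*·20.2128+(1−p*)·30.9234)/1.12=19.0433; Δ=(20.2128−30.9234)/(18.5679−10.9503)=-1.4060; B=V−Δ·S=41.3570
Node (1,1) S=26.9100: V=(p*·13.7431+(1−p*)·20.2128)/1.12=12.8724; Δ=(13.7431−20.2128)/(31.4847−18.5679)=-0.5009; B=V−Δ·S=26.3508
Node (0,0) S=23.0000: V=(p*·12.8724+(1−p*)·19.0433)/1.12=12.0671; Δ=(12.8724−19.0433)/(26.9100−15.8700)=-0.5590; B=V−Δ·S=24.9232
Self-financing check: at every node Δ·S+B equals the discounted successor values.

(0,0): Delta=-0.5590 Bond=24.9232
(1,0): Delta=-1.4060 Bond=41.3570
(1,1): Delta=-0.5009 Bond=26.3508
(2,0): Delta=3.0321 Bond=-2.2786
(2,1): Delta=-1.7104 Bond=51.9708
(2,2): Delta=-0.4179 Bond=26.9015
(3,0): Delta=-1.9329 Bond=34.9615
(3,1): Delta=3.3725 Bond=-6.9141
(3,2): Delta=-2.0589 Bond=65.7796
(3,3): Delta=-0.3054 Bond=25.9844
V0=12.0671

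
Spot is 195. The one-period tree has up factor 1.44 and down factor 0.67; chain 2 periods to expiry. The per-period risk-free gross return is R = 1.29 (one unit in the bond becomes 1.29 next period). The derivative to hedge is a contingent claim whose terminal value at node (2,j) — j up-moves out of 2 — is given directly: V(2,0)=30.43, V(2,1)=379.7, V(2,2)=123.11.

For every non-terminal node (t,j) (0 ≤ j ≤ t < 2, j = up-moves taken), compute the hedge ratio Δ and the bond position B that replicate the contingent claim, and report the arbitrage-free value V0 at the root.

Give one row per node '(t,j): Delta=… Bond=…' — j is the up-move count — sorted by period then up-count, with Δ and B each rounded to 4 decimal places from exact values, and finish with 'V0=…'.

Risk-neutral probability p* = (R−d)/(u−d) = (1.29−0.67)/(1.44−0.67) = 0.8052.
At expiry t=2: V(2,0)=30.4300, V(2,1)=379.7000, V(2,2)=123.1100
(1,0): S=130.6500. Δ = (V_up−V_dn)/(S_up−S_dn) = (379.7000−30.4300)/(188.1360−87.5355) = 3.4719. V = [p*·379.7000 + (1−p*)·30.4300]/1.29 = 241.5972. B = V − Δ·S = -212.0002.
(1,1): S=280.8000. Δ = (V_up−V_dn)/(S_up−S_dn) = (123.1100−379.7000)/(404.3520−188.1360) = -1.1867. V = [p*·123.1100 + (1−p*)·379.7000]/1.29 = 134.1822. B = V − Δ·S = 467.4160.
(0,0): S=195.0000. Δ = (V_up−V_dn)/(S_up−S_dn) = (134.1822−241.5972)/(280.8000−130.6500) = -0.7154. V = [p*·134.1822 + (1−p*)·241.5972]/1.29 = 120.2382. B = V − Δ·S = 259.7381.
Root portfolio cost Δ·195+B reproduces V0=120.2382.

(0,0): Delta=-0.7154 Bond=259.7381
(1,0): Delta=3.4719 Bond=-212.0002
(1,1): Delta=-1.1867 Bond=467.4160
V0=120.2382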